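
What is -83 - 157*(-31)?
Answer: 4784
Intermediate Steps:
-83 - 157*(-31) = -83 + 4867 = 4784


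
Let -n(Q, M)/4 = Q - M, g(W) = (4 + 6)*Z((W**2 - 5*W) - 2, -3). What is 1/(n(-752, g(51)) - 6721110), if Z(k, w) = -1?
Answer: -1/6718142 ≈ -1.4885e-7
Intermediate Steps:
g(W) = -10 (g(W) = (4 + 6)*(-1) = 10*(-1) = -10)
n(Q, M) = -4*Q + 4*M (n(Q, M) = -4*(Q - M) = -4*Q + 4*M)
1/(n(-752, g(51)) - 6721110) = 1/((-4*(-752) + 4*(-10)) - 6721110) = 1/((3008 - 40) - 6721110) = 1/(2968 - 6721110) = 1/(-6718142) = -1/6718142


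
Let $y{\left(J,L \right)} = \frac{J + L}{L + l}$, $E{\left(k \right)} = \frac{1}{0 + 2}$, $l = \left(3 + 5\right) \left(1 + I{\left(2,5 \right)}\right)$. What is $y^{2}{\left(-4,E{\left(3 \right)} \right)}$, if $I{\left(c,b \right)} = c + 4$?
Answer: $\frac{49}{12769} \approx 0.0038374$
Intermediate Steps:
$I{\left(c,b \right)} = 4 + c$
$l = 56$ ($l = \left(3 + 5\right) \left(1 + \left(4 + 2\right)\right) = 8 \left(1 + 6\right) = 8 \cdot 7 = 56$)
$E{\left(k \right)} = \frac{1}{2}$
$y{\left(J,L \right)} = \frac{J + L}{56 + L}$ ($y{\left(J,L \right)} = \frac{J + L}{L + 56} = \frac{J + L}{56 + L}$)
$y^{2}{\left(-4,E{\left(3 \right)} \right)} = \left(\frac{-4 + \frac{1}{2}}{56 + \frac{1}{2}}\right)^{2} = \left(\frac{1}{\frac{113}{2}} \left(- \frac{7}{2}\right)\right)^{2} = \left(\frac{2}{113} \left(- \frac{7}{2}\right)\right)^{2} = \left(- \frac{7}{113}\right)^{2} = \frac{49}{12769}$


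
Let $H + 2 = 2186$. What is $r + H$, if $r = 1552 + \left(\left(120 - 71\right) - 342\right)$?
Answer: $3443$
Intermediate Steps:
$r = 1259$ ($r = 1552 + \left(49 - 342\right) = 1552 - 293 = 1259$)
$H = 2184$ ($H = -2 + 2186 = 2184$)
$r + H = 1259 + 2184 = 3443$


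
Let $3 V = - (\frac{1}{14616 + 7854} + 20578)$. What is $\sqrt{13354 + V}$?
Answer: $\frac{\sqrt{3279163037710}}{22470} \approx 80.589$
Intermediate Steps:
$V = - \frac{462387661}{67410}$ ($V = \frac{\left(-1\right) \left(\frac{1}{14616 + 7854} + 20578\right)}{3} = \frac{\left(-1\right) \left(\frac{1}{22470} + 20578\right)}{3} = \frac{\left(-1\right) \frac{462387661}{22470}}{3} = \frac{1}{3} \left(- \frac{462387661}{22470}\right) = - \frac{462387661}{67410} \approx -6859.3$)
$\sqrt{13354 + V} = \sqrt{13354 - \frac{462387661}{67410}} = \sqrt{\frac{437805479}{67410}} = \frac{\sqrt{3279163037710}}{22470}$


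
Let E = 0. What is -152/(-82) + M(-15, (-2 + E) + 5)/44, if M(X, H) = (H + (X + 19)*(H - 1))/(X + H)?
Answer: 3607/1968 ≈ 1.8328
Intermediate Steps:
M(X, H) = (H + (-1 + H)*(19 + X))/(H + X) (M(X, H) = (H + (19 + X)*(-1 + H))/(H + X) = (H + (-1 + H)*(19 + X))/(H + X))
-152/(-82) + M(-15, (-2 + E) + 5)/44 = -152/(-82) + ((-19 - 1*(-15) + 20*((-2 + 0) + 5) + ((-2 + 0) + 5)*(-15))/(((-2 + 0) + 5) - 15))/44 = -152*(-1/82) + ((-19 + 15 + 20*(-2 + 5) + (-2 + 5)*(-15))/((-2 + 5) - 15))*(1/44) = 76/41 + ((-19 + 15 + 20*3 + 3*(-15))/(3 - 15))*(1/44) = 76/41 + ((-19 + 15 + 60 - 45)/(-12))*(1/44) = 76/41 - 1/12*11*(1/44) = 76/41 - 11/12*1/44 = 76/41 - 1/48 = 3607/1968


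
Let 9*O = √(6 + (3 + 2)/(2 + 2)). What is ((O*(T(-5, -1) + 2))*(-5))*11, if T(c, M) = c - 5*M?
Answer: -55*√29/9 ≈ -32.909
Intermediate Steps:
O = √29/18 (O = √(6 + (3 + 2)/(2 + 2))/9 = √(6 + 5/4)/9 = √(29/4)/9 = (√29/2)/9 = √29/18 ≈ 0.29918)
((O*(T(-5, -1) + 2))*(-5))*11 = (((√29/18)*((-5 - 5*(-1)) + 2))*(-5))*11 = (((√29/18)*((-5 + 5) + 2))*(-5))*11 = (((√29/18)*(0 + 2))*(-5))*11 = (((√29/18)*2)*(-5))*11 = ((√29/9)*(-5))*11 = -5*√29/9*11 = -55*√29/9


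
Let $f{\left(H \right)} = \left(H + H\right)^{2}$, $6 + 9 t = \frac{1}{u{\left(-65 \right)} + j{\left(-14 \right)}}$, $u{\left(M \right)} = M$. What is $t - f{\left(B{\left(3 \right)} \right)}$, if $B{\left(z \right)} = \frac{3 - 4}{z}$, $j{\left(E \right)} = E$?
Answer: $- \frac{791}{711} \approx -1.1125$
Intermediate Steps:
$B{\left(z \right)} = - \frac{1}{z}$
$t = - \frac{475}{711}$ ($t = - \frac{2}{3} + \frac{1}{9 \left(-65 - 14\right)} = - \frac{2}{3} + \frac{1}{9 \left(-79\right)} = - \frac{2}{3} + \frac{1}{9} \left(- \frac{1}{79}\right) = - \frac{2}{3} - \frac{1}{711} = - \frac{475}{711} \approx -0.66807$)
$f{\left(H \right)} = 4 H^{2}$ ($f{\left(H \right)} = \left(2 H\right)^{2} = 4 H^{2}$)
$t - f{\left(B{\left(3 \right)} \right)} = - \frac{475}{711} - 4 \left(- \frac{1}{3}\right)^{2} = - \frac{475}{711} - 4 \cdot \frac{1}{9} = - \frac{475}{711} - \frac{4}{9} = - \frac{791}{711}$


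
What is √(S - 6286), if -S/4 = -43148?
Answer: 7*√3394 ≈ 407.81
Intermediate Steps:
S = 172592 (S = -4*(-43148) = 172592)
√(S - 6286) = √(172592 - 6286) = √166306 = 7*√3394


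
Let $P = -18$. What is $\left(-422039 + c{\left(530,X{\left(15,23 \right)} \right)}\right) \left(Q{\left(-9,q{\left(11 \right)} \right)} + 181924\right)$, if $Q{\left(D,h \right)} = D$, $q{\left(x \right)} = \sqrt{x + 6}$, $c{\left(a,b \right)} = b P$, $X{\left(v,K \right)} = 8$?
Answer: $-76801420445$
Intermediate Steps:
$c{\left(a,b \right)} = - 18 b$ ($c{\left(a,b \right)} = b \left(-18\right) = - 18 b$)
$q{\left(x \right)} = \sqrt{6 + x}$
$\left(-422039 + c{\left(530,X{\left(15,23 \right)} \right)}\right) \left(Q{\left(-9,q{\left(11 \right)} \right)} + 181924\right) = \left(-422039 - 144\right) \left(-9 + 181924\right) = \left(-422039 - 144\right) 181915 = \left(-422183\right) 181915 = -76801420445$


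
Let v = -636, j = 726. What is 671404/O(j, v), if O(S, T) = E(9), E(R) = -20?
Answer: -167851/5 ≈ -33570.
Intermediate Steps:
O(S, T) = -20
671404/O(j, v) = 671404/(-20) = 671404*(-1/20) = -167851/5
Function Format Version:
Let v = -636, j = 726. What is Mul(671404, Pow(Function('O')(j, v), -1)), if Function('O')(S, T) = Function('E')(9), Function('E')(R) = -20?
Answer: Rational(-167851, 5) ≈ -33570.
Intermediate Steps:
Function('O')(S, T) = -20
Mul(671404, Pow(Function('O')(j, v), -1)) = Mul(671404, Pow(-20, -1)) = Mul(671404, Rational(-1, 20)) = Rational(-167851, 5)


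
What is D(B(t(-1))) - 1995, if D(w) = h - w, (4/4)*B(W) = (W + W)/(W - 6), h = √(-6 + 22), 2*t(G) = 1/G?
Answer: -25885/13 ≈ -1991.2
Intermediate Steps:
t(G) = 1/(2*G) (t(G) = (1/G)/2 = 1/(2*G))
h = 4 (h = √16 = 4)
B(W) = 2*W/(-6 + W) (B(W) = (W + W)/(W - 6) = (2*W)/(-6 + W) = 2*W/(-6 + W))
D(w) = 4 - w
D(B(t(-1))) - 1995 = (4 - 2*(½)/(-1)/(-6 + (½)/(-1))) - 1995 = (4 - 2*(½)*(-1)/(-6 + (½)*(-1))) - 1995 = (4 - 2*(-1)/(2*(-6 - ½))) - 1995 = (4 - 2*(-1)/(2*(-13/2))) - 1995 = (4 - 2*(-1)*(-2)/(2*13)) - 1995 = (4 - 1*2/13) - 1995 = (4 - 2/13) - 1995 = 50/13 - 1995 = -25885/13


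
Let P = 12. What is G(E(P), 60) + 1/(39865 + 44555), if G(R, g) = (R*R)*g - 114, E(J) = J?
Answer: 719764921/84420 ≈ 8526.0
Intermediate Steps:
G(R, g) = -114 + g*R**2 (G(R, g) = R**2*g - 114 = g*R**2 - 114 = -114 + g*R**2)
G(E(P), 60) + 1/(39865 + 44555) = (-114 + 60*12**2) + 1/(39865 + 44555) = (-114 + 60*144) + 1/84420 = (-114 + 8640) + 1/84420 = 8526 + 1/84420 = 719764921/84420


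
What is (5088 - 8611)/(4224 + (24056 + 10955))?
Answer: -3523/39235 ≈ -0.089792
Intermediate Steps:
(5088 - 8611)/(4224 + (24056 + 10955)) = -3523/(4224 + 35011) = -3523/39235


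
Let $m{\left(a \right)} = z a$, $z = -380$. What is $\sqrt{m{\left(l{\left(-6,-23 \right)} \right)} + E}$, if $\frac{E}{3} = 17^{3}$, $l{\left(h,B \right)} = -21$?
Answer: $\sqrt{22719} \approx 150.73$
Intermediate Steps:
$E = 14739$ ($E = 3 \cdot 17^{3} = 3 \cdot 4913 = 14739$)
$m{\left(a \right)} = - 380 a$
$\sqrt{m{\left(l{\left(-6,-23 \right)} \right)} + E} = \sqrt{\left(-380\right) \left(-21\right) + 14739} = \sqrt{7980 + 14739} = \sqrt{22719}$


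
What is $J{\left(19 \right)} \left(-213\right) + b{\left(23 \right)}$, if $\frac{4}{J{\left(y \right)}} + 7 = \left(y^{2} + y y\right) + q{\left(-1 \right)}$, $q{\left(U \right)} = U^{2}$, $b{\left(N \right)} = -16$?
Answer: $- \frac{3077}{179} \approx -17.19$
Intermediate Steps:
$J{\left(y \right)} = \frac{4}{-6 + 2 y^{2}}$ ($J{\left(y \right)} = \frac{4}{-7 + \left(\left(y^{2} + y y\right) + \left(-1\right)^{2}\right)} = \frac{4}{-7 + \left(\left(y^{2} + y^{2}\right) + 1\right)} = \frac{4}{-7 + \left(2 y^{2} + 1\right)} = \frac{4}{-7 + \left(1 + 2 y^{2}\right)} = \frac{4}{-6 + 2 y^{2}}$)
$J{\left(19 \right)} \left(-213\right) + b{\left(23 \right)} = \frac{2}{-3 + 19^{2}} \left(-213\right) - 16 = \frac{2}{-3 + 361} \left(-213\right) - 16 = \frac{2}{358} \left(-213\right) - 16 = 2 \cdot \frac{1}{358} \left(-213\right) - 16 = \frac{1}{179} \left(-213\right) - 16 = - \frac{213}{179} - 16 = - \frac{3077}{179}$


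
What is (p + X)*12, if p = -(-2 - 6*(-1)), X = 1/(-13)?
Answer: -636/13 ≈ -48.923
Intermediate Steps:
X = -1/13 ≈ -0.076923
p = -4 (p = -(-2 + 6) = -1*4 = -4)
(p + X)*12 = (-4 - 1/13)*12 = -53/13*12 = -636/13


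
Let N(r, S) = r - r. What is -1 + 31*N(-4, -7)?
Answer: -1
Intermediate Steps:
N(r, S) = 0
-1 + 31*N(-4, -7) = -1 + 31*0 = -1 + 0 = -1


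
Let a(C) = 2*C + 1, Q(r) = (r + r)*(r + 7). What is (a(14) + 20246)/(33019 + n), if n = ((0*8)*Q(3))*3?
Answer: 20275/33019 ≈ 0.61404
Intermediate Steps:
Q(r) = 2*r*(7 + r) (Q(r) = (2*r)*(7 + r) = 2*r*(7 + r))
n = 0 (n = ((0*8)*(2*3*(7 + 3)))*3 = (0*(2*3*10))*3 = (0*60)*3 = 0*3 = 0)
a(C) = 1 + 2*C
(a(14) + 20246)/(33019 + n) = ((1 + 2*14) + 20246)/(33019 + 0) = ((1 + 28) + 20246)/33019 = (29 + 20246)*(1/33019) = 20275*(1/33019) = 20275/33019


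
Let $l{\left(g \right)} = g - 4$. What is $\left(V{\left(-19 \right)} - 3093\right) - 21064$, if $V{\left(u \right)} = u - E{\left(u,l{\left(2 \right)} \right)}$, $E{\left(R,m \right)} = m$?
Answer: $-24174$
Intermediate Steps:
$l{\left(g \right)} = -4 + g$
$V{\left(u \right)} = 2 + u$ ($V{\left(u \right)} = u - \left(-4 + 2\right) = u - -2 = u + 2 = 2 + u$)
$\left(V{\left(-19 \right)} - 3093\right) - 21064 = \left(\left(2 - 19\right) - 3093\right) - 21064 = \left(-17 - 3093\right) - 21064 = -3110 - 21064 = -24174$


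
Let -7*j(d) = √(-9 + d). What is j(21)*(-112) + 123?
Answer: 123 + 32*√3 ≈ 178.43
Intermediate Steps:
j(d) = -√(-9 + d)/7
j(21)*(-112) + 123 = -√(-9 + 21)/7*(-112) + 123 = -2*√3/7*(-112) + 123 = 32*√3 + 123 = 123 + 32*√3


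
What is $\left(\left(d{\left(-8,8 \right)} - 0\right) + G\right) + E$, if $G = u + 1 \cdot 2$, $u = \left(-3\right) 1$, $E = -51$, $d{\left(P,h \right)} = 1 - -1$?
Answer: $-50$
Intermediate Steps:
$d{\left(P,h \right)} = 2$ ($d{\left(P,h \right)} = 1 + 1 = 2$)
$u = -3$
$G = -1$ ($G = -3 + 1 \cdot 2 = -3 + 2 = -1$)
$\left(\left(d{\left(-8,8 \right)} - 0\right) + G\right) + E = \left(\left(2 - 0\right) - 1\right) - 51 = \left(\left(2 + 0\right) - 1\right) - 51 = \left(2 - 1\right) - 51 = 1 - 51 = -50$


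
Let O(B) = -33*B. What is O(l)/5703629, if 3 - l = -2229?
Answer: -73656/5703629 ≈ -0.012914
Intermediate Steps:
l = 2232 (l = 3 - 1*(-2229) = 3 + 2229 = 2232)
O(l)/5703629 = -33*2232/5703629 = -73656*1/5703629 = -73656/5703629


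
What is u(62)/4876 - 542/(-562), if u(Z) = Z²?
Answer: 600390/342539 ≈ 1.7528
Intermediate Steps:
u(62)/4876 - 542/(-562) = 62²/4876 - 542/(-562) = 3844*(1/4876) - 542*(-1/562) = 961/1219 + 271/281 = 600390/342539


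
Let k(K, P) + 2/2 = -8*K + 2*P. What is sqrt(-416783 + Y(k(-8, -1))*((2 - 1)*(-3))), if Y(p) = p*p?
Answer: I*sqrt(427946) ≈ 654.18*I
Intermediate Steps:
k(K, P) = -1 - 8*K + 2*P (k(K, P) = -1 + (-8*K + 2*P) = -1 - 8*K + 2*P)
Y(p) = p**2
sqrt(-416783 + Y(k(-8, -1))*((2 - 1)*(-3))) = sqrt(-416783 + (-1 - 8*(-8) + 2*(-1))**2*((2 - 1)*(-3))) = sqrt(-416783 + (-1 + 64 - 2)**2*(1*(-3))) = sqrt(-416783 + 61**2*(-3)) = sqrt(-416783 + 3721*(-3)) = sqrt(-416783 - 11163) = sqrt(-427946) = I*sqrt(427946)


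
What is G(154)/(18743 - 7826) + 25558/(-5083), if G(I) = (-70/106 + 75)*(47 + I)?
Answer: -275960342/75410997 ≈ -3.6594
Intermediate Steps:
G(I) = 185180/53 + 3940*I/53 (G(I) = (-70*1/106 + 75)*(47 + I) = (-35/53 + 75)*(47 + I) = 3940*(47 + I)/53 = 185180/53 + 3940*I/53)
G(154)/(18743 - 7826) + 25558/(-5083) = (185180/53 + (3940/53)*154)/(18743 - 7826) + 25558/(-5083) = (185180/53 + 606760/53)/10917 + 25558*(-1/5083) = (791940/53)*(1/10917) - 1966/391 = 263980/192867 - 1966/391 = -275960342/75410997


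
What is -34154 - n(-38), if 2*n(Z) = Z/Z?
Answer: -68309/2 ≈ -34155.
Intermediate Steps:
n(Z) = 1/2 (n(Z) = (Z/Z)/2 = (1/2)*1 = 1/2)
-34154 - n(-38) = -34154 - 1*1/2 = -34154 - 1/2 = -68309/2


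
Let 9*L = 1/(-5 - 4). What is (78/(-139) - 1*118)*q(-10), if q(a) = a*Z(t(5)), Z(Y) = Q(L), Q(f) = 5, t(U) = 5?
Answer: 824000/139 ≈ 5928.1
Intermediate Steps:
L = -1/81 (L = 1/(9*(-5 - 4)) = (⅑)/(-9) = (⅑)*(-⅑) = -1/81 ≈ -0.012346)
Z(Y) = 5
q(a) = 5*a (q(a) = a*5 = 5*a)
(78/(-139) - 1*118)*q(-10) = (78/(-139) - 1*118)*(5*(-10)) = (78*(-1/139) - 118)*(-50) = (-78/139 - 118)*(-50) = -16480/139*(-50) = 824000/139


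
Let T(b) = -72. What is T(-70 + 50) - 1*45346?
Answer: -45418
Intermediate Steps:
T(-70 + 50) - 1*45346 = -72 - 1*45346 = -72 - 45346 = -45418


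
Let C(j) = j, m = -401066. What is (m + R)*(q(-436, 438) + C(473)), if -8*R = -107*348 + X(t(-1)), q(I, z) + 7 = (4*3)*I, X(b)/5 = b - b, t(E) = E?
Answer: 1889297209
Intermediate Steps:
X(b) = 0 (X(b) = 5*(b - b) = 5*0 = 0)
q(I, z) = -7 + 12*I (q(I, z) = -7 + (4*3)*I = -7 + 12*I)
R = 9309/2 (R = -(-107*348 + 0)/8 = -(-37236 + 0)/8 = -1/8*(-37236) = 9309/2 ≈ 4654.5)
(m + R)*(q(-436, 438) + C(473)) = (-401066 + 9309/2)*((-7 + 12*(-436)) + 473) = -792823*((-7 - 5232) + 473)/2 = -792823*(-5239 + 473)/2 = -792823/2*(-4766) = 1889297209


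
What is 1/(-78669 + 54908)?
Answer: -1/23761 ≈ -4.2086e-5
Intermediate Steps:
1/(-78669 + 54908) = 1/(-23761) = -1/23761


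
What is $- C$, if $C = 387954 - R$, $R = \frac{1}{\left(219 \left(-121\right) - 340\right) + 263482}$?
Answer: $- \frac{91806598421}{236643} \approx -3.8795 \cdot 10^{5}$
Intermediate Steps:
$R = \frac{1}{236643}$ ($R = \frac{1}{\left(-26499 - 340\right) + 263482} = \frac{1}{-26839 + 263482} = \frac{1}{236643} \approx 4.2258 \cdot 10^{-6}$)
$C = \frac{91806598421}{236643}$ ($C = 387954 - \frac{1}{236643} = \frac{91806598421}{236643} \approx 3.8795 \cdot 10^{5}$)
$- C = \left(-1\right) \frac{91806598421}{236643} = - \frac{91806598421}{236643}$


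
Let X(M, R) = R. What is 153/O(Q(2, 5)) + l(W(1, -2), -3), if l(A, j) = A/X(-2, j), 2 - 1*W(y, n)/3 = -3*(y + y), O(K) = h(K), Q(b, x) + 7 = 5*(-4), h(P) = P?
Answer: -41/3 ≈ -13.667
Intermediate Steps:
Q(b, x) = -27 (Q(b, x) = -7 + 5*(-4) = -7 - 20 = -27)
O(K) = K
W(y, n) = 6 + 18*y (W(y, n) = 6 - (-9)*(y + y) = 6 - (-9)*2*y = 6 - (-18)*y = 6 + 18*y)
l(A, j) = A/j
153/O(Q(2, 5)) + l(W(1, -2), -3) = 153/(-27) + (6 + 18*1)/(-3) = 153*(-1/27) + (6 + 18)*(-1/3) = -17/3 + 24*(-1/3) = -17/3 - 8 = -41/3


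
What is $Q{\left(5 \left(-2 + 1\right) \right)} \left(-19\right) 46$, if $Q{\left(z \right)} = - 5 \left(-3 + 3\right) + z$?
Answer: $4370$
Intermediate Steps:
$Q{\left(z \right)} = z$ ($Q{\left(z \right)} = \left(-5\right) 0 + z = 0 + z = z$)
$Q{\left(5 \left(-2 + 1\right) \right)} \left(-19\right) 46 = 5 \left(-2 + 1\right) \left(-19\right) 46 = 5 \left(-1\right) \left(-19\right) 46 = \left(-5\right) \left(-19\right) 46 = 95 \cdot 46 = 4370$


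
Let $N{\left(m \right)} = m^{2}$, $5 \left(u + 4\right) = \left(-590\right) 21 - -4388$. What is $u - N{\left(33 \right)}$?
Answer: $- \frac{13467}{5} \approx -2693.4$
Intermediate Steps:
$u = - \frac{8022}{5}$ ($u = -4 + \frac{\left(-590\right) 21 - -4388}{5} = -4 + \frac{-12390 + 4388}{5} = -4 + \frac{1}{5} \left(-8002\right) = -4 - \frac{8002}{5} = - \frac{8022}{5} \approx -1604.4$)
$u - N{\left(33 \right)} = - \frac{8022}{5} - 33^{2} = - \frac{8022}{5} - 1089 = - \frac{13467}{5}$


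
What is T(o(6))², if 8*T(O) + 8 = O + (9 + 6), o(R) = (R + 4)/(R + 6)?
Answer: 2209/2304 ≈ 0.95877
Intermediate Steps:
o(R) = (4 + R)/(6 + R)
T(O) = 7/8 + O/8 (T(O) = -1 + (O + (9 + 6))/8 = -1 + (O + 15)/8 = -1 + (15 + O)/8 = -1 + (15/8 + O/8) = 7/8 + O/8)
T(o(6))² = (7/8 + ((4 + 6)/(6 + 6))/8)² = (7/8 + (10/12)/8)² = (7/8 + ((1/12)*10)/8)² = (7/8 + (⅛)*(⅚))² = (7/8 + 5/48)² = (47/48)² = 2209/2304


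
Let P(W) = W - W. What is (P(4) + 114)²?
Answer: 12996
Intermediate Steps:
P(W) = 0
(P(4) + 114)² = (0 + 114)² = 114² = 12996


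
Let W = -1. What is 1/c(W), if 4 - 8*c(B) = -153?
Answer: 8/157 ≈ 0.050955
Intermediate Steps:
c(B) = 157/8 (c(B) = 1/2 - 1/8*(-153) = 1/2 + 153/8 = 157/8)
1/c(W) = 1/(157/8) = 8/157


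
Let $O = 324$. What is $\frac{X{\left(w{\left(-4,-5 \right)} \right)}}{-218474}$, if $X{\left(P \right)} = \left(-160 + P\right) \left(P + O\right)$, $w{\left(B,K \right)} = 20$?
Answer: $\frac{24080}{109237} \approx 0.22044$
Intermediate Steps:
$X{\left(P \right)} = \left(-160 + P\right) \left(324 + P\right)$ ($X{\left(P \right)} = \left(-160 + P\right) \left(P + 324\right) = \left(-160 + P\right) \left(324 + P\right)$)
$\frac{X{\left(w{\left(-4,-5 \right)} \right)}}{-218474} = \frac{-51840 + 20^{2} + 164 \cdot 20}{-218474} = \left(-51840 + 400 + 3280\right) \left(- \frac{1}{218474}\right) = \left(-48160\right) \left(- \frac{1}{218474}\right) = \frac{24080}{109237}$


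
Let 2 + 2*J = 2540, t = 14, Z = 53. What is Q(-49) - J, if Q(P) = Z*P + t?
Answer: -3852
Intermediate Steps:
J = 1269 (J = -1 + (½)*2540 = -1 + 1270 = 1269)
Q(P) = 14 + 53*P (Q(P) = 53*P + 14 = 14 + 53*P)
Q(-49) - J = (14 + 53*(-49)) - 1*1269 = (14 - 2597) - 1269 = -2583 - 1269 = -3852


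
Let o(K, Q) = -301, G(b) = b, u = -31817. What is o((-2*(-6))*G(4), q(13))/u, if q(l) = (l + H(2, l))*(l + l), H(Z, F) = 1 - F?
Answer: 301/31817 ≈ 0.0094603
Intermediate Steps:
q(l) = 2*l (q(l) = (l + (1 - l))*(l + l) = 1*(2*l) = 2*l)
o((-2*(-6))*G(4), q(13))/u = -301/(-31817) = -301*(-1/31817) = 301/31817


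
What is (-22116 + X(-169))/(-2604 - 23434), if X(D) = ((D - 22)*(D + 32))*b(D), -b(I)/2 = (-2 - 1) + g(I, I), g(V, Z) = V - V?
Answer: -67443/13019 ≈ -5.1804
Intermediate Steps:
g(V, Z) = 0
b(I) = 6 (b(I) = -2*((-2 - 1) + 0) = -2*(-3 + 0) = -2*(-3) = 6)
X(D) = 6*(-22 + D)*(32 + D) (X(D) = ((D - 22)*(D + 32))*6 = ((-22 + D)*(32 + D))*6 = 6*(-22 + D)*(32 + D))
(-22116 + X(-169))/(-2604 - 23434) = (-22116 + (-4224 + 6*(-169)² + 60*(-169)))/(-2604 - 23434) = (-22116 + (-4224 + 6*28561 - 10140))/(-26038) = (-22116 + (-4224 + 171366 - 10140))*(-1/26038) = (-22116 + 157002)*(-1/26038) = 134886*(-1/26038) = -67443/13019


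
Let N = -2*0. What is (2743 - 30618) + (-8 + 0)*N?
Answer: -27875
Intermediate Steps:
N = 0
(2743 - 30618) + (-8 + 0)*N = (2743 - 30618) + (-8 + 0)*0 = -27875 - 8*0 = -27875 + 0 = -27875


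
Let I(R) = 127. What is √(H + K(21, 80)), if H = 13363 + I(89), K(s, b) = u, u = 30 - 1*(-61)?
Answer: 3*√1509 ≈ 116.54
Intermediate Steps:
u = 91 (u = 30 + 61 = 91)
K(s, b) = 91
H = 13490 (H = 13363 + 127 = 13490)
√(H + K(21, 80)) = √(13490 + 91) = √13581 = 3*√1509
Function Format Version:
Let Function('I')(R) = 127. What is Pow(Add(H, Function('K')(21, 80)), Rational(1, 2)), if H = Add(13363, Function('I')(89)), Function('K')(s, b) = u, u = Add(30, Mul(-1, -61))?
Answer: Mul(3, Pow(1509, Rational(1, 2))) ≈ 116.54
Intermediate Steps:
u = 91 (u = Add(30, 61) = 91)
Function('K')(s, b) = 91
H = 13490 (H = Add(13363, 127) = 13490)
Pow(Add(H, Function('K')(21, 80)), Rational(1, 2)) = Pow(Add(13490, 91), Rational(1, 2)) = Pow(13581, Rational(1, 2)) = Mul(3, Pow(1509, Rational(1, 2)))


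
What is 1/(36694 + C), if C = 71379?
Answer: 1/108073 ≈ 9.2530e-6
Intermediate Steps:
1/(36694 + C) = 1/(36694 + 71379) = 1/108073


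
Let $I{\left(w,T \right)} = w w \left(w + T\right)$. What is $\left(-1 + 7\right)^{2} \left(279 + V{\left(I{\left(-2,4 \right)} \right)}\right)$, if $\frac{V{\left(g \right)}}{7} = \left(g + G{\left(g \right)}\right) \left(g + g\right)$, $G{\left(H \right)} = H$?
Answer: $74556$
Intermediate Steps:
$I{\left(w,T \right)} = w^{2} \left(T + w\right)$
$V{\left(g \right)} = 28 g^{2}$ ($V{\left(g \right)} = 7 \left(g + g\right) \left(g + g\right) = 7 \cdot 2 g 2 g = 7 \cdot 4 g^{2} = 28 g^{2}$)
$\left(-1 + 7\right)^{2} \left(279 + V{\left(I{\left(-2,4 \right)} \right)}\right) = \left(-1 + 7\right)^{2} \left(279 + 28 \left(\left(-2\right)^{2} \left(4 - 2\right)\right)^{2}\right) = 6^{2} \left(279 + 28 \left(4 \cdot 2\right)^{2}\right) = 36 \left(279 + 28 \cdot 8^{2}\right) = 36 \left(279 + 28 \cdot 64\right) = 36 \left(279 + 1792\right) = 36 \cdot 2071 = 74556$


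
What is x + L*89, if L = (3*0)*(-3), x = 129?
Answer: 129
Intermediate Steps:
L = 0 (L = 0*(-3) = 0)
x + L*89 = 129 + 0*89 = 129 + 0 = 129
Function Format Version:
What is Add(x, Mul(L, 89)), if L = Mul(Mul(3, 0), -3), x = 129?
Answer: 129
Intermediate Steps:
L = 0 (L = Mul(0, -3) = 0)
Add(x, Mul(L, 89)) = Add(129, Mul(0, 89)) = Add(129, 0) = 129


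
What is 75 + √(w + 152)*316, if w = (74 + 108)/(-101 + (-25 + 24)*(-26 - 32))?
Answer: 75 + 948*√30358/43 ≈ 3916.3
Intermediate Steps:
w = -182/43 (w = 182/(-101 - 1*(-58)) = 182/(-101 + 58) = 182/(-43) = 182*(-1/43) = -182/43 ≈ -4.2326)
75 + √(w + 152)*316 = 75 + √(-182/43 + 152)*316 = 75 + √(6354/43)*316 = 75 + (3*√30358/43)*316 = 75 + 948*√30358/43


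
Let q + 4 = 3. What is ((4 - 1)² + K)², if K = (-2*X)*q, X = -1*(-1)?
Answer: 121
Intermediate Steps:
q = -1 (q = -4 + 3 = -1)
X = 1
K = 2 (K = -2*1*(-1) = -2*(-1) = 2)
((4 - 1)² + K)² = ((4 - 1)² + 2)² = (3² + 2)² = (9 + 2)² = 11² = 121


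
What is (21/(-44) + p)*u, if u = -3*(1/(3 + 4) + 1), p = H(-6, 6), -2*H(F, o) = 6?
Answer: 918/77 ≈ 11.922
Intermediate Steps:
H(F, o) = -3 (H(F, o) = -½*6 = -3)
p = -3
u = -24/7 (u = -3*(1/7 + 1) = -3*(⅐ + 1) = -3*8/7 = -24/7 ≈ -3.4286)
(21/(-44) + p)*u = (21/(-44) - 3)*(-24/7) = (21*(-1/44) - 3)*(-24/7) = (-21/44 - 3)*(-24/7) = -153/44*(-24/7) = 918/77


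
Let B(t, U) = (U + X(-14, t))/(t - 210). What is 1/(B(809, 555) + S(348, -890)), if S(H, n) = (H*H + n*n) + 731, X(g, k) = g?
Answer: 599/547447606 ≈ 1.0942e-6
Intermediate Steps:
S(H, n) = 731 + H**2 + n**2 (S(H, n) = (H**2 + n**2) + 731 = 731 + H**2 + n**2)
B(t, U) = (-14 + U)/(-210 + t) (B(t, U) = (U - 14)/(t - 210) = (-14 + U)/(-210 + t))
1/(B(809, 555) + S(348, -890)) = 1/((-14 + 555)/(-210 + 809) + (731 + 348**2 + (-890)**2)) = 1/(541/599 + (731 + 121104 + 792100)) = 1/((1/599)*541 + 913935) = 1/(541/599 + 913935) = 1/(547447606/599) = 599/547447606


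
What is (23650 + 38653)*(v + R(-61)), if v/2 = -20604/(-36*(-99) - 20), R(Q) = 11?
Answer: -17320234/443 ≈ -39098.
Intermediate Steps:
v = -5151/443 (v = 2*(-20604/(-36*(-99) - 20)) = 2*(-20604/(3564 - 20)) = 2*(-20604/3544) = 2*(-20604*1/3544) = 2*(-5151/886) = -5151/443 ≈ -11.628)
(23650 + 38653)*(v + R(-61)) = (23650 + 38653)*(-5151/443 + 11) = 62303*(-278/443) = -17320234/443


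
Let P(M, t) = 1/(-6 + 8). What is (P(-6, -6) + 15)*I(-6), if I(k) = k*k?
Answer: 558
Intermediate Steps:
P(M, t) = 1/2
I(k) = k**2
(P(-6, -6) + 15)*I(-6) = (1/2 + 15)*(-6)**2 = (31/2)*36 = 558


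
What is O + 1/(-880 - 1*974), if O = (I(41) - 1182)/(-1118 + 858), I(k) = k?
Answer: 1057577/241020 ≈ 4.3879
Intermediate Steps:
O = 1141/260 (O = (41 - 1182)/(-1118 + 858) = -1141/(-260) = -1141*(-1/260) = 1141/260 ≈ 4.3885)
O + 1/(-880 - 1*974) = 1141/260 + 1/(-880 - 1*974) = 1141/260 + 1/(-880 - 974) = 1141/260 + 1/(-1854) = 1141/260 - 1/1854 = 1057577/241020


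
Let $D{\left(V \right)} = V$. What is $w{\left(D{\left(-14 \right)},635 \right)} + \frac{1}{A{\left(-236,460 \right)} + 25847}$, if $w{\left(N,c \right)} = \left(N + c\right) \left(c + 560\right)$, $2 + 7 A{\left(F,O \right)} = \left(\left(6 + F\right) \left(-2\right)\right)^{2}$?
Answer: $\frac{291292324072}{392527} \approx 7.421 \cdot 10^{5}$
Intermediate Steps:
$A{\left(F,O \right)} = - \frac{2}{7} + \frac{\left(-12 - 2 F\right)^{2}}{7}$ ($A{\left(F,O \right)} = - \frac{2}{7} + \frac{\left(\left(6 + F\right) \left(-2\right)\right)^{2}}{7} = - \frac{2}{7} + \frac{\left(-12 - 2 F\right)^{2}}{7}$)
$w{\left(N,c \right)} = \left(560 + c\right) \left(N + c\right)$ ($w{\left(N,c \right)} = \left(N + c\right) \left(560 + c\right) = \left(560 + c\right) \left(N + c\right)$)
$w{\left(D{\left(-14 \right)},635 \right)} + \frac{1}{A{\left(-236,460 \right)} + 25847} = \left(635^{2} + 560 \left(-14\right) + 560 \cdot 635 - 8890\right) + \frac{1}{\left(- \frac{2}{7} + \frac{4 \left(6 - 236\right)^{2}}{7}\right) + 25847} = \left(403225 - 7840 + 355600 - 8890\right) + \frac{1}{\left(- \frac{2}{7} + \frac{4 \left(-230\right)^{2}}{7}\right) + 25847} = 742095 + \frac{1}{\left(- \frac{2}{7} + \frac{4}{7} \cdot 52900\right) + 25847} = 742095 + \frac{1}{\left(- \frac{2}{7} + \frac{211600}{7}\right) + 25847} = 742095 + \frac{1}{\frac{211598}{7} + 25847} = 742095 + \frac{1}{\frac{392527}{7}} = 742095 + \frac{7}{392527} = \frac{291292324072}{392527}$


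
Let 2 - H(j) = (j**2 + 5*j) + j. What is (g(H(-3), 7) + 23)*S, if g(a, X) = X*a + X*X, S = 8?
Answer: 1192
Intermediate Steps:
H(j) = 2 - j**2 - 6*j (H(j) = 2 - ((j**2 + 5*j) + j) = 2 - (j**2 + 6*j) = 2 + (-j**2 - 6*j) = 2 - j**2 - 6*j)
g(a, X) = X**2 + X*a (g(a, X) = X*a + X**2 = X**2 + X*a)
(g(H(-3), 7) + 23)*S = (7*(7 + (2 - 1*(-3)**2 - 6*(-3))) + 23)*8 = (7*(7 + (2 - 1*9 + 18)) + 23)*8 = (7*(7 + (2 - 9 + 18)) + 23)*8 = (7*(7 + 11) + 23)*8 = (7*18 + 23)*8 = (126 + 23)*8 = 149*8 = 1192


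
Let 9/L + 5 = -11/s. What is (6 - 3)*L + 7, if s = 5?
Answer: 13/4 ≈ 3.2500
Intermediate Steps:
L = -5/4 (L = 9/(-5 - 11/5) = 9/(-36/5) = 9*(-5/36) = -5/4 ≈ -1.2500)
(6 - 3)*L + 7 = (6 - 3)*(-5/4) + 7 = 3*(-5/4) + 7 = -15/4 + 7 = 13/4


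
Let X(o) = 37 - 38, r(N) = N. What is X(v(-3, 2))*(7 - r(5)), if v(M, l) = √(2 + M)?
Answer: -2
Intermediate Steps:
X(o) = -1
X(v(-3, 2))*(7 - r(5)) = -(7 - 1*5) = -(7 - 5) = -1*2 = -2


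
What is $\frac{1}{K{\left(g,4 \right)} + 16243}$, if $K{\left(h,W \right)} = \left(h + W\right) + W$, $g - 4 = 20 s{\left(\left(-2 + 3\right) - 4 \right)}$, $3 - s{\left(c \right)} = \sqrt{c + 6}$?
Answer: $\frac{3263}{53235605} + \frac{4 \sqrt{3}}{53235605} \approx 6.1424 \cdot 10^{-5}$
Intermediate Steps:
$s{\left(c \right)} = 3 - \sqrt{6 + c}$ ($s{\left(c \right)} = 3 - \sqrt{c + 6} = 3 - \sqrt{6 + c}$)
$g = 64 - 20 \sqrt{3}$ ($g = 4 + 20 \left(3 - \sqrt{6 + \left(\left(-2 + 3\right) - 4\right)}\right) = 4 + 20 \left(3 - \sqrt{6 + \left(1 - 4\right)}\right) = 4 + 20 \left(3 - \sqrt{6 - 3}\right) = 4 + 20 \left(3 - \sqrt{3}\right) = 4 + \left(60 - 20 \sqrt{3}\right) = 64 - 20 \sqrt{3} \approx 29.359$)
$K{\left(h,W \right)} = h + 2 W$ ($K{\left(h,W \right)} = \left(W + h\right) + W = h + 2 W$)
$\frac{1}{K{\left(g,4 \right)} + 16243} = \frac{1}{\left(\left(64 - 20 \sqrt{3}\right) + 2 \cdot 4\right) + 16243} = \frac{1}{\left(\left(64 - 20 \sqrt{3}\right) + 8\right) + 16243} = \frac{1}{\left(72 - 20 \sqrt{3}\right) + 16243} = \frac{1}{16315 - 20 \sqrt{3}}$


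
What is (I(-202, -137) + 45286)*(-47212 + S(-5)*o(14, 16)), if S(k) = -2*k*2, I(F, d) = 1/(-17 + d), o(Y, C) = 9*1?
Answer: -164001595188/77 ≈ -2.1299e+9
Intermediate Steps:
o(Y, C) = 9
S(k) = -4*k
(I(-202, -137) + 45286)*(-47212 + S(-5)*o(14, 16)) = (1/(-17 - 137) + 45286)*(-47212 - 4*(-5)*9) = (1/(-154) + 45286)*(-47212 + 20*9) = (-1/154 + 45286)*(-47212 + 180) = (6974043/154)*(-47032) = -164001595188/77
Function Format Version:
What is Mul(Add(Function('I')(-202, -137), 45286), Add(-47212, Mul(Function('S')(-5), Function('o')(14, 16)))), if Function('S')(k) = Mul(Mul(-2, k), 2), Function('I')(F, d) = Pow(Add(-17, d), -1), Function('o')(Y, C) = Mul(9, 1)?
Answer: Rational(-164001595188, 77) ≈ -2.1299e+9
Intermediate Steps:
Function('o')(Y, C) = 9
Function('S')(k) = Mul(-4, k)
Mul(Add(Function('I')(-202, -137), 45286), Add(-47212, Mul(Function('S')(-5), Function('o')(14, 16)))) = Mul(Add(Pow(Add(-17, -137), -1), 45286), Add(-47212, Mul(Mul(-4, -5), 9))) = Mul(Add(Pow(-154, -1), 45286), Add(-47212, Mul(20, 9))) = Mul(Add(Rational(-1, 154), 45286), Add(-47212, 180)) = Mul(Rational(6974043, 154), -47032) = Rational(-164001595188, 77)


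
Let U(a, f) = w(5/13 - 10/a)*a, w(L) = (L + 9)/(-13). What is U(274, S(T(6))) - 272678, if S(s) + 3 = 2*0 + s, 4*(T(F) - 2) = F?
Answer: -46115880/169 ≈ -2.7288e+5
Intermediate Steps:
T(F) = 2 + F/4
w(L) = -9/13 - L/13 (w(L) = -(9 + L)/13 = -9/13 - L/13)
S(s) = -3 + s (S(s) = -3 + (2*0 + s) = -3 + (0 + s) = -3 + s)
U(a, f) = a*(-122/169 + 10/(13*a)) (U(a, f) = (-9/13 - (5/13 - 10/a)/13)*a = (-9/13 + (-5/169 + 10/(13*a)))*a = (-122/169 + 10/(13*a))*a = a*(-122/169 + 10/(13*a)))
U(274, S(T(6))) - 272678 = (10/13 - 122/169*274) - 272678 = (10/13 - 33428/169) - 272678 = -33298/169 - 272678 = -46115880/169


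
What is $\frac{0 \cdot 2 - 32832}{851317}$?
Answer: $- \frac{32832}{851317} \approx -0.038566$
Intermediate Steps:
$\frac{0 \cdot 2 - 32832}{851317} = \left(0 - 32832\right) \frac{1}{851317} = \left(-32832\right) \frac{1}{851317} = - \frac{32832}{851317}$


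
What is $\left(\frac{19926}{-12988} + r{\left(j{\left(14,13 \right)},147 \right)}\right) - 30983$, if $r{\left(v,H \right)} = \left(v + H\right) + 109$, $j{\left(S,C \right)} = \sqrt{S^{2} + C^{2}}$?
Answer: $- \frac{199551101}{6494} + \sqrt{365} \approx -30709.0$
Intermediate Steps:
$j{\left(S,C \right)} = \sqrt{C^{2} + S^{2}}$
$r{\left(v,H \right)} = 109 + H + v$ ($r{\left(v,H \right)} = \left(H + v\right) + 109 = 109 + H + v$)
$\left(\frac{19926}{-12988} + r{\left(j{\left(14,13 \right)},147 \right)}\right) - 30983 = \left(\frac{19926}{-12988} + \left(109 + 147 + \sqrt{13^{2} + 14^{2}}\right)\right) - 30983 = \left(19926 \left(- \frac{1}{12988}\right) + \left(109 + 147 + \sqrt{169 + 196}\right)\right) - 30983 = \left(- \frac{9963}{6494} + \left(109 + 147 + \sqrt{365}\right)\right) - 30983 = \left(- \frac{9963}{6494} + \left(256 + \sqrt{365}\right)\right) - 30983 = \left(\frac{1652501}{6494} + \sqrt{365}\right) - 30983 = - \frac{199551101}{6494} + \sqrt{365}$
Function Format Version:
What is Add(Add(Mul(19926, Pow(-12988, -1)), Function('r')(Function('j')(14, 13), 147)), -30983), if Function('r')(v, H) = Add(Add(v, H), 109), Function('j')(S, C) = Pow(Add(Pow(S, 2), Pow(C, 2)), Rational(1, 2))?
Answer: Add(Rational(-199551101, 6494), Pow(365, Rational(1, 2))) ≈ -30709.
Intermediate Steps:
Function('j')(S, C) = Pow(Add(Pow(C, 2), Pow(S, 2)), Rational(1, 2))
Function('r')(v, H) = Add(109, H, v) (Function('r')(v, H) = Add(Add(H, v), 109) = Add(109, H, v))
Add(Add(Mul(19926, Pow(-12988, -1)), Function('r')(Function('j')(14, 13), 147)), -30983) = Add(Add(Mul(19926, Pow(-12988, -1)), Add(109, 147, Pow(Add(Pow(13, 2), Pow(14, 2)), Rational(1, 2)))), -30983) = Add(Add(Mul(19926, Rational(-1, 12988)), Add(109, 147, Pow(Add(169, 196), Rational(1, 2)))), -30983) = Add(Add(Rational(-9963, 6494), Add(109, 147, Pow(365, Rational(1, 2)))), -30983) = Add(Add(Rational(-9963, 6494), Add(256, Pow(365, Rational(1, 2)))), -30983) = Add(Add(Rational(1652501, 6494), Pow(365, Rational(1, 2))), -30983) = Add(Rational(-199551101, 6494), Pow(365, Rational(1, 2)))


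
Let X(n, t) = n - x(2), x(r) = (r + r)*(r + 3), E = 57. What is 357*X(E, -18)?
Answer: 13209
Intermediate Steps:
x(r) = 2*r*(3 + r) (x(r) = (2*r)*(3 + r) = 2*r*(3 + r))
X(n, t) = -20 + n (X(n, t) = n - 2*2*(3 + 2) = n - 2*2*5 = n - 1*20 = n - 20 = -20 + n)
357*X(E, -18) = 357*(-20 + 57) = 357*37 = 13209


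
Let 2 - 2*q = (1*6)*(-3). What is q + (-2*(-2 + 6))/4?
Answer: 8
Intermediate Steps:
q = 10 (q = 1 - 1*6*(-3)/2 = 1 - 3*(-3) = 1 - ½*(-18) = 1 + 9 = 10)
q + (-2*(-2 + 6))/4 = 10 + (-2*(-2 + 6))/4 = 10 + (-2*4)/4 = 10 + (¼)*(-8) = 10 - 2 = 8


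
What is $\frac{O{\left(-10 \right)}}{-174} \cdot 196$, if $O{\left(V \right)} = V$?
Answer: $\frac{980}{87} \approx 11.264$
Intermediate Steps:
$\frac{O{\left(-10 \right)}}{-174} \cdot 196 = \frac{1}{-174} \left(-10\right) 196 = \left(- \frac{1}{174}\right) \left(-10\right) 196 = \frac{5}{87} \cdot 196 = \frac{980}{87}$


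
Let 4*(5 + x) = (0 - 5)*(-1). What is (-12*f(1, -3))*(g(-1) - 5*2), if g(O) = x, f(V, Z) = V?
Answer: 165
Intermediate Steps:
x = -15/4 (x = -5 + ((0 - 5)*(-1))/4 = -5 + (-5*(-1))/4 = -5 + (¼)*5 = -5 + 5/4 = -15/4 ≈ -3.7500)
g(O) = -15/4
(-12*f(1, -3))*(g(-1) - 5*2) = (-12*1)*(-15/4 - 5*2) = -12*(-15/4 - 10) = -12*(-55/4) = 165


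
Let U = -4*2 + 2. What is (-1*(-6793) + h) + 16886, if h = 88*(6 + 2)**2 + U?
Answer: 29305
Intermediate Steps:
U = -6 (U = -8 + 2 = -6)
h = 5626 (h = 88*(6 + 2)**2 - 6 = 88*8**2 - 6 = 88*64 - 6 = 5632 - 6 = 5626)
(-1*(-6793) + h) + 16886 = (-1*(-6793) + 5626) + 16886 = (6793 + 5626) + 16886 = 12419 + 16886 = 29305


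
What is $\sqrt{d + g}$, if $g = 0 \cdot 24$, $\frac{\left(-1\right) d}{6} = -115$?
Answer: $\sqrt{690} \approx 26.268$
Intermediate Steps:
$d = 690$ ($d = \left(-6\right) \left(-115\right) = 690$)
$g = 0$
$\sqrt{d + g} = \sqrt{690 + 0} = \sqrt{690}$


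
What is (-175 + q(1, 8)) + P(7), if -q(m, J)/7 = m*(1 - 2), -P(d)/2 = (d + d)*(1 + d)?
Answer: -392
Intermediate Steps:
P(d) = -4*d*(1 + d) (P(d) = -2*(d + d)*(1 + d) = -2*2*d*(1 + d) = -4*d*(1 + d))
q(m, J) = 7*m (q(m, J) = -7*m*(1 - 2) = -7*m*(-1) = -(-7)*m = 7*m)
(-175 + q(1, 8)) + P(7) = (-175 + 7*1) - 4*7*(1 + 7) = (-175 + 7) - 4*7*8 = -168 - 224 = -392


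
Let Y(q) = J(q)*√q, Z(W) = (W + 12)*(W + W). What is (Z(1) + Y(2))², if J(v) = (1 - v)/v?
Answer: (-52 + √2)²/4 ≈ 639.73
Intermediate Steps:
J(v) = (1 - v)/v
Z(W) = 2*W*(12 + W) (Z(W) = (12 + W)*(2*W) = 2*W*(12 + W))
Y(q) = (1 - q)/√q (Y(q) = ((1 - q)/q)*√q = (1 - q)/√q)
(Z(1) + Y(2))² = (2*1*(12 + 1) + (1 - 1*2)/√2)² = (2*1*13 + (√2/2)*(1 - 2))² = (26 + (√2/2)*(-1))² = (26 - √2/2)²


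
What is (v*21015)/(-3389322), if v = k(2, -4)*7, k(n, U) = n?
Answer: -49035/564887 ≈ -0.086805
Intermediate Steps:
v = 14 (v = 2*7 = 14)
(v*21015)/(-3389322) = (14*21015)/(-3389322) = 294210*(-1/3389322) = -49035/564887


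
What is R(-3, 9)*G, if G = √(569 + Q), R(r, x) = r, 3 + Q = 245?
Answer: -3*√811 ≈ -85.434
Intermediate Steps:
Q = 242 (Q = -3 + 245 = 242)
G = √811 (G = √(569 + 242) = √811 ≈ 28.478)
R(-3, 9)*G = -3*√811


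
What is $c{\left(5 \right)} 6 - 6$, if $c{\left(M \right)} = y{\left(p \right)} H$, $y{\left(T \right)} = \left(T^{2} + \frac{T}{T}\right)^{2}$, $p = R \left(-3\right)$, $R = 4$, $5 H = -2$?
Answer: $-50466$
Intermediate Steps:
$H = - \frac{2}{5}$ ($H = \frac{1}{5} \left(-2\right) = - \frac{2}{5} \approx -0.4$)
$p = -12$ ($p = 4 \left(-3\right) = -12$)
$y{\left(T \right)} = \left(1 + T^{2}\right)^{2}$ ($y{\left(T \right)} = \left(T^{2} + 1\right)^{2} = \left(1 + T^{2}\right)^{2}$)
$c{\left(M \right)} = -8410$ ($c{\left(M \right)} = \left(1 + \left(-12\right)^{2}\right)^{2} \left(- \frac{2}{5}\right) = \left(1 + 144\right)^{2} \left(- \frac{2}{5}\right) = 145^{2} \left(- \frac{2}{5}\right) = 21025 \left(- \frac{2}{5}\right) = -8410$)
$c{\left(5 \right)} 6 - 6 = \left(-8410\right) 6 - 6 = -50460 - 6 = -50466$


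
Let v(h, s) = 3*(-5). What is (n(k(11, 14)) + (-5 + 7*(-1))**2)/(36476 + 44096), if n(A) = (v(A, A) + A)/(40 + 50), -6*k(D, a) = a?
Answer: 9707/5438610 ≈ 0.0017848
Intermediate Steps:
k(D, a) = -a/6
v(h, s) = -15
n(A) = -1/6 + A/90 (n(A) = (-15 + A)/(40 + 50) = (-15 + A)/90 = (-15 + A)*(1/90) = -1/6 + A/90)
(n(k(11, 14)) + (-5 + 7*(-1))**2)/(36476 + 44096) = ((-1/6 + (-1/6*14)/90) + (-5 + 7*(-1))**2)/(36476 + 44096) = ((-1/6 + (1/90)*(-7/3)) + (-5 - 7)**2)/80572 = ((-1/6 - 7/270) + (-12)**2)*(1/80572) = (-26/135 + 144)*(1/80572) = (19414/135)*(1/80572) = 9707/5438610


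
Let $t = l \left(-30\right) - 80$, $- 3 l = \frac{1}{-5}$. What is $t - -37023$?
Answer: $36941$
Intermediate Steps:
$l = \frac{1}{15}$ ($l = - \frac{1}{3 \left(-5\right)} = \left(- \frac{1}{3}\right) \left(- \frac{1}{5}\right) = \frac{1}{15} \approx 0.066667$)
$t = -82$ ($t = \frac{1}{15} \left(-30\right) - 80 = -2 - 80 = -82$)
$t - -37023 = -82 - -37023 = -82 + 37023 = 36941$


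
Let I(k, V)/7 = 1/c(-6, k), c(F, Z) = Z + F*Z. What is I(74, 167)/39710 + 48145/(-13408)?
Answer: -176845033839/49249930400 ≈ -3.5908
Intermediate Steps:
I(k, V) = -7/(5*k) (I(k, V) = 7/((k*(1 - 6))) = 7/((k*(-5))) = 7/((-5*k)) = 7*(-1/(5*k)) = -7/(5*k))
I(74, 167)/39710 + 48145/(-13408) = -7/5/74/39710 + 48145/(-13408) = -7/5*1/74*(1/39710) + 48145*(-1/13408) = -7/370*1/39710 - 48145/13408 = -7/14692700 - 48145/13408 = -176845033839/49249930400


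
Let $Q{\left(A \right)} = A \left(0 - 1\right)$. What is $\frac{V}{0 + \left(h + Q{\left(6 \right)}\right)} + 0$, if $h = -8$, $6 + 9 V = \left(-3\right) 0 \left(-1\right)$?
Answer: $\frac{1}{21} \approx 0.047619$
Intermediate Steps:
$Q{\left(A \right)} = - A$ ($Q{\left(A \right)} = A \left(-1\right) = - A$)
$V = - \frac{2}{3}$ ($V = - \frac{2}{3} + \frac{\left(-3\right) 0 \left(-1\right)}{9} = - \frac{2}{3} + \frac{0 \left(-1\right)}{9} = - \frac{2}{3} + \frac{1}{9} \cdot 0 = - \frac{2}{3} + 0 = - \frac{2}{3} \approx -0.66667$)
$\frac{V}{0 + \left(h + Q{\left(6 \right)}\right)} + 0 = - \frac{2}{3 \left(0 - 14\right)} + 0 = - \frac{2}{3 \left(-14\right)} + 0 = \left(- \frac{2}{3}\right) \left(- \frac{1}{14}\right) + 0 = \frac{1}{21} + 0 = \frac{1}{21}$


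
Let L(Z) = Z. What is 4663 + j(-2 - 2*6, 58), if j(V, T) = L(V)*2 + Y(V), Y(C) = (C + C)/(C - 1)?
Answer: 69553/15 ≈ 4636.9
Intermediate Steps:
Y(C) = 2*C/(-1 + C) (Y(C) = (2*C)/(-1 + C) = 2*C/(-1 + C))
j(V, T) = 2*V + 2*V/(-1 + V) (j(V, T) = V*2 + 2*V/(-1 + V) = 2*V + 2*V/(-1 + V))
4663 + j(-2 - 2*6, 58) = 4663 + 2*(-2 - 2*6)**2/(-1 + (-2 - 2*6)) = 4663 + 2*(-2 - 12)**2/(-1 + (-2 - 12)) = 4663 + 2*(-14)**2/(-1 - 14) = 4663 + 2*196/(-15) = 4663 + 2*196*(-1/15) = 4663 - 392/15 = 69553/15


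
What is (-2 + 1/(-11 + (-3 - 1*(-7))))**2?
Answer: 225/49 ≈ 4.5918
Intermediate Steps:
(-2 + 1/(-11 + (-3 - 1*(-7))))**2 = (-2 + 1/(-11 + (-3 + 7)))**2 = (-2 + 1/(-11 + 4))**2 = (-2 + 1/(-7))**2 = (-2 - 1/7)**2 = (-15/7)**2 = 225/49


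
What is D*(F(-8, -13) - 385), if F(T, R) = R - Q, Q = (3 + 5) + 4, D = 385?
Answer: -157850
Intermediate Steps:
Q = 12 (Q = 8 + 4 = 12)
F(T, R) = -12 + R (F(T, R) = R - 1*12 = R - 12 = -12 + R)
D*(F(-8, -13) - 385) = 385*((-12 - 13) - 385) = 385*(-25 - 385) = 385*(-410) = -157850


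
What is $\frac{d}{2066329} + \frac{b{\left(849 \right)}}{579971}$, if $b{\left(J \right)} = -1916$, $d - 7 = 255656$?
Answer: $\frac{144318039409}{1198410896459} \approx 0.12042$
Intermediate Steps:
$d = 255663$ ($d = 7 + 255656 = 255663$)
$\frac{d}{2066329} + \frac{b{\left(849 \right)}}{579971} = \frac{255663}{2066329} - \frac{1916}{579971} = \frac{144318039409}{1198410896459}$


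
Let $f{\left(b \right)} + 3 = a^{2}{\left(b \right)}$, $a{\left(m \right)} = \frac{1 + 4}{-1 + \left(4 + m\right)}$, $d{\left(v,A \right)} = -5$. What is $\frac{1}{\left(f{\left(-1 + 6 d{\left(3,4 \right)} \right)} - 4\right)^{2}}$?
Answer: $\frac{614656}{29844369} \approx 0.020595$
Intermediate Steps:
$a{\left(m \right)} = \frac{5}{3 + m}$
$f{\left(b \right)} = -3 + \frac{25}{\left(3 + b\right)^{2}}$ ($f{\left(b \right)} = -3 + \left(\frac{5}{3 + b}\right)^{2} = -3 + \frac{25}{\left(3 + b\right)^{2}}$)
$\frac{1}{\left(f{\left(-1 + 6 d{\left(3,4 \right)} \right)} - 4\right)^{2}} = \frac{1}{\left(\left(-3 + \frac{25}{\left(3 + \left(-1 + 6 \left(-5\right)\right)\right)^{2}}\right) - 4\right)^{2}} = \frac{1}{\left(\left(-3 + \frac{25}{\left(3 - 31\right)^{2}}\right) - 4\right)^{2}} = \frac{1}{\left(\left(-3 + \frac{25}{784}\right) - 4\right)^{2}} = \frac{1}{\left(- \frac{2327}{784} - 4\right)^{2}} = \frac{1}{\left(- \frac{5463}{784}\right)^{2}} = \frac{1}{\frac{29844369}{614656}} = \frac{614656}{29844369}$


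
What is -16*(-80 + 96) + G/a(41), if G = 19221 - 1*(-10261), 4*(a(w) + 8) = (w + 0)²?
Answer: -304216/1649 ≈ -184.49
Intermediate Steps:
a(w) = -8 + w²/4 (a(w) = -8 + (w + 0)²/4 = -8 + w²/4)
G = 29482 (G = 19221 + 10261 = 29482)
-16*(-80 + 96) + G/a(41) = -16*(-80 + 96) + 29482/(-8 + (¼)*41²) = -16*16 + 29482/(-8 + (¼)*1681) = -256 + 29482/(-8 + 1681/4) = -256 + 29482/(1649/4) = -256 + 29482*(4/1649) = -256 + 117928/1649 = -304216/1649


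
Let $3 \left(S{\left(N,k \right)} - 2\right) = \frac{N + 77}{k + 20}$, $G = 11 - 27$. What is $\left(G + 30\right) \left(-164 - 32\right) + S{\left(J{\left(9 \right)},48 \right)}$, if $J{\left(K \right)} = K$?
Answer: $- \frac{279641}{102} \approx -2741.6$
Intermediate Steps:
$G = -16$ ($G = 11 - 27 = -16$)
$S{\left(N,k \right)} = 2 + \frac{77 + N}{3 \left(20 + k\right)}$ ($S{\left(N,k \right)} = 2 + \frac{\left(N + 77\right) \frac{1}{k + 20}}{3} = 2 + \frac{\left(77 + N\right) \frac{1}{20 + k}}{3} = 2 + \frac{\frac{1}{20 + k} \left(77 + N\right)}{3} = 2 + \frac{77 + N}{3 \left(20 + k\right)}$)
$\left(G + 30\right) \left(-164 - 32\right) + S{\left(J{\left(9 \right)},48 \right)} = \left(-16 + 30\right) \left(-164 - 32\right) + \frac{197 + 9 + 6 \cdot 48}{3 \left(20 + 48\right)} = 14 \left(-196\right) + \frac{197 + 9 + 288}{3 \cdot 68} = -2744 + \frac{1}{3} \cdot \frac{1}{68} \cdot 494 = -2744 + \frac{247}{102} = - \frac{279641}{102}$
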